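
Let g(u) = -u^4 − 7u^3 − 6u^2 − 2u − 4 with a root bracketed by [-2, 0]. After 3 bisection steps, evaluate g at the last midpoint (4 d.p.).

0.3555

u = -1 gives g = -2, negative; keep [-2, -1]
u = -1.5 gives g = 4.0625, positive; keep [-1.5, -1]
u = -1.25 gives g = 0.355469, positive; keep [-1.25, -1]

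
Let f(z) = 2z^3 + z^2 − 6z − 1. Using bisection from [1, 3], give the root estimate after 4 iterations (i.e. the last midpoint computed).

z = 2 gives f = 7, positive; keep [1, 2]
z = 1.5 gives f = -1, negative; keep [1.5, 2]
z = 1.75 gives f = 2.28125, positive; keep [1.5, 1.75]
z = 1.625 gives f = 0.4727, positive; keep [1.5, 1.625]

1.625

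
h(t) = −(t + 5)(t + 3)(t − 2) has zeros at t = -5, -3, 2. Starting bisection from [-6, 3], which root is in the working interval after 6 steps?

2

h(-1.5) = 18.375 > 0, so the root lies in [-1.5, 3]
h(0.75) = 26.953125 > 0, so the root lies in [0.75, 3]
h(1.875) = 4.189453 > 0, so the root lies in [1.875, 3]
h(2.4375) = -17.6931 < 0, so the root lies in [1.875, 2.4375]
h(2.15625) = -5.7655 < 0, so the root lies in [1.875, 2.15625]
h(2.015625) = -0.5498 < 0, so the root lies in [1.875, 2.015625]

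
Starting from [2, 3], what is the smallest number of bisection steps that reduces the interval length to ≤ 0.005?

Width after n steps is 1/2^n. Need 2^n ≥ 1/0.005 = 200.
2^7 = 128 < 200 ≤ 2^8 = 256, so n = 8.

8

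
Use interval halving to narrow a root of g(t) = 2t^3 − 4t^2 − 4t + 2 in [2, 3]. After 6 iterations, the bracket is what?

t = 2.5 gives g = -1.75, negative; keep [2.5, 3]
t = 2.75 gives g = 2.34375, positive; keep [2.5, 2.75]
t = 2.625 gives g = 0.113281, positive; keep [2.5, 2.625]
t = 2.5625 gives g = -0.8628, negative; keep [2.5625, 2.625]
t = 2.59375 gives g = -0.386, negative; keep [2.59375, 2.625]
t = 2.609375 gives g = -0.1392, negative; keep [2.609375, 2.625]

[2.609375, 2.625]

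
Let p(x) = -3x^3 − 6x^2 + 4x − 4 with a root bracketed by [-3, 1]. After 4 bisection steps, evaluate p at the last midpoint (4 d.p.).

2.0156

midpoint -1: p = -11 < 0 → [-3, -1]
midpoint -2: p = -12 < 0 → [-3, -2]
midpoint -2.5: p = -4.625 < 0 → [-3, -2.5]
midpoint -2.75: p = 2.0156 > 0 → [-2.75, -2.5]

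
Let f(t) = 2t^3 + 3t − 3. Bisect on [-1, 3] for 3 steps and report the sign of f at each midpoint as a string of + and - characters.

+--

t = 1 gives f = 2, positive; keep [-1, 1]
t = 0 gives f = -3, negative; keep [0, 1]
t = 0.5 gives f = -1.25, negative; keep [0.5, 1]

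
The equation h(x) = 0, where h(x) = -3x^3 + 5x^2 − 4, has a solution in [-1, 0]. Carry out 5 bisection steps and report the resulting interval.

[-0.75, -0.71875]

x = -0.5 gives h = -2.375, negative; keep [-1, -0.5]
x = -0.75 gives h = 0.078125, positive; keep [-0.75, -0.5]
x = -0.625 gives h = -1.314453, negative; keep [-0.75, -0.625]
x = -0.6875 gives h = -0.6619, negative; keep [-0.75, -0.6875]
x = -0.71875 gives h = -0.3031, negative; keep [-0.75, -0.71875]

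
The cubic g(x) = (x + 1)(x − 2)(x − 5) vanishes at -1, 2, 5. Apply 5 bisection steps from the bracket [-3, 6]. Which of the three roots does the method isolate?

x = 1.5 gives g = 4.375, positive; keep [-3, 1.5]
x = -0.75 gives g = 3.953125, positive; keep [-3, -0.75]
x = -1.875 gives g = -23.310547, negative; keep [-1.875, -0.75]
x = -1.3125 gives g = -6.5344, negative; keep [-1.3125, -0.75]
x = -1.03125 gives g = -0.5713, negative; keep [-1.03125, -0.75]

-1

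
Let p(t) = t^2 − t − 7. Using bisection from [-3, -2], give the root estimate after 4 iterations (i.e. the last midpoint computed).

-2.1875

midpoint -2.5: p = 1.75 > 0 → [-2.5, -2]
midpoint -2.25: p = 0.3125 > 0 → [-2.25, -2]
midpoint -2.125: p = -0.359375 < 0 → [-2.25, -2.125]
midpoint -2.1875: p = -0.0273 < 0 → [-2.25, -2.1875]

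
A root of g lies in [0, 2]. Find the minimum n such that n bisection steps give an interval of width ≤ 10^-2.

8

Width after n steps is 2/2^n. Need 2^n ≥ 2/10^-2 = 200.
2^7 = 128 < 200 ≤ 2^8 = 256, so n = 8.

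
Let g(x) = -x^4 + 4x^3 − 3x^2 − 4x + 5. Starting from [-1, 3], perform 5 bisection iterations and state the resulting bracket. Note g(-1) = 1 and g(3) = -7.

g(1) = 1 > 0, so the root lies in [1, 3]
g(2) = 1 > 0, so the root lies in [2, 3]
g(2.5) = -0.3125 < 0, so the root lies in [2, 2.5]
g(2.25) = 0.7461 > 0, so the root lies in [2.25, 2.5]
g(2.375) = 0.3474 > 0, so the root lies in [2.375, 2.5]

[2.375, 2.5]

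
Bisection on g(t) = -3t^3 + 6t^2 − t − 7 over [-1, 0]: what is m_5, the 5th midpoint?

m = -0.5, g(m) = -4.625 (−); new bracket [-1, -0.5]
m = -0.75, g(m) = -1.609375 (−); new bracket [-1, -0.75]
m = -0.875, g(m) = 0.478516 (+); new bracket [-0.875, -0.75]
m = -0.8125, g(m) = -0.6174 (−); new bracket [-0.875, -0.8125]
m = -0.84375, g(m) = -0.0827 (−); new bracket [-0.875, -0.84375]

-0.84375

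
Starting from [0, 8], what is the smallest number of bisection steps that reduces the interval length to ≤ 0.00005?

18

Width after n steps is 8/2^n. Need 2^n ≥ 8/0.00005 = 160000.
2^17 = 131072 < 160000 ≤ 2^18 = 262144, so n = 18.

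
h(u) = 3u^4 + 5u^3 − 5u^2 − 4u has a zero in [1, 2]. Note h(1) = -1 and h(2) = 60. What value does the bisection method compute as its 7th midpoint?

midpoint 1.5: h = 14.8125 > 0 → [1, 1.5]
midpoint 1.25: h = 4.277344 > 0 → [1, 1.25]
midpoint 1.125: h = 1.096436 > 0 → [1, 1.125]
midpoint 1.0625: h = -0.0739 < 0 → [1.0625, 1.125]
midpoint 1.09375: h = 0.4791 > 0 → [1.0625, 1.09375]
midpoint 1.078125: h = 0.1947 > 0 → [1.0625, 1.078125]
midpoint 1.0703125: h = 0.0585 > 0 → [1.0625, 1.0703125]

1.0703125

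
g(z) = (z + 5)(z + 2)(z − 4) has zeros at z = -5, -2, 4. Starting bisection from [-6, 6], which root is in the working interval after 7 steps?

midpoint 0: g = -40 < 0 → [0, 6]
midpoint 3: g = -40 < 0 → [3, 6]
midpoint 4.5: g = 30.875 > 0 → [3, 4.5]
midpoint 3.75: g = -12.5781 < 0 → [3.75, 4.5]
midpoint 4.125: g = 6.9863 > 0 → [3.75, 4.125]
midpoint 3.9375: g = -3.3167 < 0 → [3.9375, 4.125]
midpoint 4.03125: g = 1.7022 > 0 → [3.9375, 4.03125]

4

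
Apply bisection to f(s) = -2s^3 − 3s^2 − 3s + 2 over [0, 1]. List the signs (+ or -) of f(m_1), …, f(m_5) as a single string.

s = 0.5 gives f = -0.5, negative; keep [0, 0.5]
s = 0.25 gives f = 1.03125, positive; keep [0.25, 0.5]
s = 0.375 gives f = 0.347656, positive; keep [0.375, 0.5]
s = 0.4375 gives f = -0.0542, negative; keep [0.375, 0.4375]
s = 0.40625 gives f = 0.152, positive; keep [0.40625, 0.4375]

-++-+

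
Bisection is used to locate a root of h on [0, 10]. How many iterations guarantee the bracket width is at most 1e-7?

Width after n steps is 10/2^n. Need 2^n ≥ 10/1e-7 = 100000000.
2^26 = 67108864 < 100000000 ≤ 2^27 = 134217728, so n = 27.

27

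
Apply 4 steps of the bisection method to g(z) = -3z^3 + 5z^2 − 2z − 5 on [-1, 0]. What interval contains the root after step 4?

[-0.75, -0.6875]

midpoint -0.5: g = -2.375 < 0 → [-1, -0.5]
midpoint -0.75: g = 0.578125 > 0 → [-0.75, -0.5]
midpoint -0.625: g = -1.064453 < 0 → [-0.75, -0.625]
midpoint -0.6875: g = -0.2869 < 0 → [-0.75, -0.6875]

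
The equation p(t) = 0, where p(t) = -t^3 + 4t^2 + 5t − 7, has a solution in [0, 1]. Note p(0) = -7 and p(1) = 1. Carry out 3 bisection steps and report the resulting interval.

m = 0.5, p(m) = -3.625 (−); new bracket [0.5, 1]
m = 0.75, p(m) = -1.421875 (−); new bracket [0.75, 1]
m = 0.875, p(m) = -0.232422 (−); new bracket [0.875, 1]

[0.875, 1]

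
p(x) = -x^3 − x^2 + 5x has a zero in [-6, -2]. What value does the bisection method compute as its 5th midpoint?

p(-4) = 28 > 0, so the root lies in [-4, -2]
p(-3) = 3 > 0, so the root lies in [-3, -2]
p(-2.5) = -3.125 < 0, so the root lies in [-3, -2.5]
p(-2.75) = -0.5156 < 0, so the root lies in [-3, -2.75]
p(-2.875) = 1.123 > 0, so the root lies in [-2.875, -2.75]

-2.875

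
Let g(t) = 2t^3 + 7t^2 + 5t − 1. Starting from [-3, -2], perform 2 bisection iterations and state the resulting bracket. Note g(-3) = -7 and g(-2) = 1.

[-2.5, -2.25]

g(-2.5) = -1 < 0, so the root lies in [-2.5, -2]
g(-2.25) = 0.40625 > 0, so the root lies in [-2.5, -2.25]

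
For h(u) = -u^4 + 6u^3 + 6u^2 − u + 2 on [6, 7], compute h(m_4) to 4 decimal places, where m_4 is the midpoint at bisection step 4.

h(6.5) = 111.6875 > 0, so the root lies in [6.5, 7]
h(6.75) = 37.964844 > 0, so the root lies in [6.75, 7]
h(6.875) = -5.613525 < 0, so the root lies in [6.75, 6.875]
h(6.8125) = 16.761 > 0, so the root lies in [6.8125, 6.875]

16.7610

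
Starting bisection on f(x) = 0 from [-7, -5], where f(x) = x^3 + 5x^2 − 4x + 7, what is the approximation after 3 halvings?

x = -6 gives f = -5, negative; keep [-6, -5]
x = -5.5 gives f = 13.875, positive; keep [-6, -5.5]
x = -5.75 gives f = 5.203125, positive; keep [-6, -5.75]

-5.75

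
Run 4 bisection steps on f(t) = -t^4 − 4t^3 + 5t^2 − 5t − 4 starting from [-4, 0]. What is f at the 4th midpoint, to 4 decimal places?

m = -2, f(m) = 42 (+); new bracket [-2, 0]
m = -1, f(m) = 9 (+); new bracket [-1, 0]
m = -0.5, f(m) = 0.1875 (+); new bracket [-0.5, 0]
m = -0.25, f(m) = -2.3789 (−); new bracket [-0.5, -0.25]

-2.3789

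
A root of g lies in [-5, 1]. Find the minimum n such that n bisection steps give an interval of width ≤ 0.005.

11

Width after n steps is 6/2^n. Need 2^n ≥ 6/0.005 = 1200.
2^10 = 1024 < 1200 ≤ 2^11 = 2048, so n = 11.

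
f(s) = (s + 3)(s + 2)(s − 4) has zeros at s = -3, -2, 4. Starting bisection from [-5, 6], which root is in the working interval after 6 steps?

m = 0.5, f(m) = -30.625 (−); new bracket [0.5, 6]
m = 3.25, f(m) = -24.609375 (−); new bracket [3.25, 6]
m = 4.625, f(m) = 31.572266 (+); new bracket [3.25, 4.625]
m = 3.9375, f(m) = -2.5745 (−); new bracket [3.9375, 4.625]
m = 4.28125, f(m) = 12.8631 (+); new bracket [3.9375, 4.28125]
m = 4.109375, f(m) = 4.7506 (+); new bracket [3.9375, 4.109375]

4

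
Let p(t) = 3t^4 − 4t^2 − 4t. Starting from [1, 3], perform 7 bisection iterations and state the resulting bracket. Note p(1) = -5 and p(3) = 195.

midpoint 2: p = 24 > 0 → [1, 2]
midpoint 1.5: p = 0.1875 > 0 → [1, 1.5]
midpoint 1.25: p = -3.925781 < 0 → [1.25, 1.5]
midpoint 1.375: p = -2.3391 < 0 → [1.375, 1.5]
midpoint 1.4375: p = -1.2055 < 0 → [1.4375, 1.5]
midpoint 1.46875: p = -0.543 < 0 → [1.46875, 1.5]
midpoint 1.484375: p = -0.1865 < 0 → [1.484375, 1.5]

[1.484375, 1.5]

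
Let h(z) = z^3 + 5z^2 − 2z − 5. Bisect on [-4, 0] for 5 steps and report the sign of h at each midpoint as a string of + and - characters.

++---

z = -2 gives h = 11, positive; keep [-2, 0]
z = -1 gives h = 1, positive; keep [-1, 0]
z = -0.5 gives h = -2.875, negative; keep [-1, -0.5]
z = -0.75 gives h = -1.1094, negative; keep [-1, -0.75]
z = -0.875 gives h = -0.0918, negative; keep [-1, -0.875]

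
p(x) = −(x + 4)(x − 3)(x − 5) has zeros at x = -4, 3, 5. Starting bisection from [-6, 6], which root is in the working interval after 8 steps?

p(0) = -60 < 0, so the root lies in [-6, 0]
p(-3) = -48 < 0, so the root lies in [-6, -3]
p(-4.5) = 35.625 > 0, so the root lies in [-4.5, -3]
p(-3.75) = -14.7656 < 0, so the root lies in [-4.5, -3.75]
p(-4.125) = 8.127 > 0, so the root lies in [-4.125, -3.75]
p(-3.9375) = -3.8752 < 0, so the root lies in [-4.125, -3.9375]
p(-4.03125) = 1.9844 > 0, so the root lies in [-4.03125, -3.9375]
p(-3.984375) = -0.9805 < 0, so the root lies in [-4.03125, -3.984375]

-4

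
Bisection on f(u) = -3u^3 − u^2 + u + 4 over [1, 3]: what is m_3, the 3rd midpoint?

u = 2 gives f = -22, negative; keep [1, 2]
u = 1.5 gives f = -6.875, negative; keep [1, 1.5]
u = 1.25 gives f = -2.171875, negative; keep [1, 1.25]

1.25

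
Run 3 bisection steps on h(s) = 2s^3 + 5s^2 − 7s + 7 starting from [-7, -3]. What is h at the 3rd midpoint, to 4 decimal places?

7.0000

m = -5, h(m) = -83 (−); new bracket [-5, -3]
m = -4, h(m) = -13 (−); new bracket [-4, -3]
m = -3.5, h(m) = 7 (+); new bracket [-4, -3.5]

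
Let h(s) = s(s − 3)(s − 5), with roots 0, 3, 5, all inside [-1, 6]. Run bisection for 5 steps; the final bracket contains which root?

0

m = 2.5, h(m) = 3.125 (+); new bracket [-1, 2.5]
m = 0.75, h(m) = 7.171875 (+); new bracket [-1, 0.75]
m = -0.125, h(m) = -2.001953 (−); new bracket [-0.125, 0.75]
m = 0.3125, h(m) = 3.9368 (+); new bracket [-0.125, 0.3125]
m = 0.09375, h(m) = 1.3368 (+); new bracket [-0.125, 0.09375]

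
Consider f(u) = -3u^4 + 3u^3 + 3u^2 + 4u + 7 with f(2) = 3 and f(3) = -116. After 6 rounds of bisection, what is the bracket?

m = 2.5, f(m) = -34.5625 (−); new bracket [2, 2.5]
m = 2.25, f(m) = -11.527344 (−); new bracket [2, 2.25]
m = 2.125, f(m) = -3.338623 (−); new bracket [2, 2.125]
m = 2.0625, f(m) = 0.0456 (+); new bracket [2.0625, 2.125]
m = 2.09375, f(m) = -1.5908 (−); new bracket [2.0625, 2.09375]
m = 2.078125, f(m) = -0.7589 (−); new bracket [2.0625, 2.078125]

[2.0625, 2.078125]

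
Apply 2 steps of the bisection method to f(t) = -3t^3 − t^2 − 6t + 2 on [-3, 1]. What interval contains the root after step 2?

[0, 1]

midpoint -1: f = 10 > 0 → [-1, 1]
midpoint 0: f = 2 > 0 → [0, 1]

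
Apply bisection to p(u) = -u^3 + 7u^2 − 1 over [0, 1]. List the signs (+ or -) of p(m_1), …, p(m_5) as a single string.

p(0.5) = 0.625 > 0, so the root lies in [0, 0.5]
p(0.25) = -0.578125 < 0, so the root lies in [0.25, 0.5]
p(0.375) = -0.068359 < 0, so the root lies in [0.375, 0.5]
p(0.4375) = 0.2561 > 0, so the root lies in [0.375, 0.4375]
p(0.40625) = 0.0882 > 0, so the root lies in [0.375, 0.40625]

+--++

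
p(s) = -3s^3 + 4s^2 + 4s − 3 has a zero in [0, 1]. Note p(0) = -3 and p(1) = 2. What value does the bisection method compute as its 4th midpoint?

midpoint 0.5: p = -0.375 < 0 → [0.5, 1]
midpoint 0.75: p = 0.984375 > 0 → [0.5, 0.75]
midpoint 0.625: p = 0.330078 > 0 → [0.5, 0.625]
midpoint 0.5625: p = -0.0183 < 0 → [0.5625, 0.625]

0.5625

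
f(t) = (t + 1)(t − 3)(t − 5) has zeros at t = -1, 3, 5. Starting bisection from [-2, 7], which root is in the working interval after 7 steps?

-1

m = 2.5, f(m) = 4.375 (+); new bracket [-2, 2.5]
m = 0.25, f(m) = 16.328125 (+); new bracket [-2, 0.25]
m = -0.875, f(m) = 2.845703 (+); new bracket [-2, -0.875]
m = -1.4375, f(m) = -12.4978 (−); new bracket [-1.4375, -0.875]
m = -1.15625, f(m) = -3.998 (−); new bracket [-1.15625, -0.875]
m = -1.015625, f(m) = -0.3774 (−); new bracket [-1.015625, -0.875]
m = -0.9453125, f(m) = 1.2828 (+); new bracket [-1.015625, -0.9453125]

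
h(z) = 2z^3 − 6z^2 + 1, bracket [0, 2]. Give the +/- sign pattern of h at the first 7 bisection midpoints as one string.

h(1) = -3 < 0, so the root lies in [0, 1]
h(0.5) = -0.25 < 0, so the root lies in [0, 0.5]
h(0.25) = 0.65625 > 0, so the root lies in [0.25, 0.5]
h(0.375) = 0.2617 > 0, so the root lies in [0.375, 0.5]
h(0.4375) = 0.019 > 0, so the root lies in [0.4375, 0.5]
h(0.46875) = -0.1124 < 0, so the root lies in [0.4375, 0.46875]
h(0.453125) = -0.0459 < 0, so the root lies in [0.4375, 0.453125]

--+++--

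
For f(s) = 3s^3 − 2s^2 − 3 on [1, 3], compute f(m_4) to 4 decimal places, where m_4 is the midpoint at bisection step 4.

midpoint 2: f = 13 > 0 → [1, 2]
midpoint 1.5: f = 2.625 > 0 → [1, 1.5]
midpoint 1.25: f = -0.265625 < 0 → [1.25, 1.5]
midpoint 1.375: f = 1.0176 > 0 → [1.25, 1.375]

1.0176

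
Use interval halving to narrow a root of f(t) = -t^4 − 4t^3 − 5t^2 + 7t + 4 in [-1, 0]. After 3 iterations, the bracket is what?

m = -0.5, f(m) = -0.3125 (−); new bracket [-0.5, 0]
m = -0.25, f(m) = 1.996094 (+); new bracket [-0.5, -0.25]
m = -0.375, f(m) = 0.863037 (+); new bracket [-0.5, -0.375]

[-0.5, -0.375]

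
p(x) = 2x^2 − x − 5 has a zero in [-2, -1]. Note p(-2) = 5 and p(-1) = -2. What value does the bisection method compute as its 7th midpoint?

-1.3515625

p(-1.5) = 1 > 0, so the root lies in [-1.5, -1]
p(-1.25) = -0.625 < 0, so the root lies in [-1.5, -1.25]
p(-1.375) = 0.15625 > 0, so the root lies in [-1.375, -1.25]
p(-1.3125) = -0.2422 < 0, so the root lies in [-1.375, -1.3125]
p(-1.34375) = -0.0449 < 0, so the root lies in [-1.375, -1.34375]
p(-1.359375) = 0.0552 > 0, so the root lies in [-1.359375, -1.34375]
p(-1.3515625) = 0.005 > 0, so the root lies in [-1.3515625, -1.34375]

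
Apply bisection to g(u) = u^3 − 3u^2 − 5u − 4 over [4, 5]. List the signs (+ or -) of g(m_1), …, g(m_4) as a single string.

g(4.5) = 3.875 > 0, so the root lies in [4, 4.5]
g(4.25) = -2.671875 < 0, so the root lies in [4.25, 4.5]
g(4.375) = 0.443359 > 0, so the root lies in [4.25, 4.375]
g(4.3125) = -1.1531 < 0, so the root lies in [4.3125, 4.375]

+-+-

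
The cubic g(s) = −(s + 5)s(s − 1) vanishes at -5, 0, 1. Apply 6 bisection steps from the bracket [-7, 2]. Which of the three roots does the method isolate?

midpoint -2.5: g = -21.875 < 0 → [-7, -2.5]
midpoint -4.75: g = -6.828125 < 0 → [-7, -4.75]
midpoint -5.875: g = 35.341797 > 0 → [-5.875, -4.75]
midpoint -5.3125: g = 10.4797 > 0 → [-5.3125, -4.75]
midpoint -5.03125: g = 0.9483 > 0 → [-5.03125, -4.75]
midpoint -4.890625: g = -3.151 < 0 → [-5.03125, -4.890625]

-5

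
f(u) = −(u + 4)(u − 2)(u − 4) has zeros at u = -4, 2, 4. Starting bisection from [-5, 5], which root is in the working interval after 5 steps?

-4

m = 0, f(m) = -32 (−); new bracket [-5, 0]
m = -2.5, f(m) = -43.875 (−); new bracket [-5, -2.5]
m = -3.75, f(m) = -11.140625 (−); new bracket [-5, -3.75]
m = -4.375, f(m) = 20.0215 (+); new bracket [-4.375, -3.75]
m = -4.0625, f(m) = 3.0549 (+); new bracket [-4.0625, -3.75]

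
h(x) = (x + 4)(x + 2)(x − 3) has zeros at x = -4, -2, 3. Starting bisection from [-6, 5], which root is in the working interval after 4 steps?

3

x = -0.5 gives h = -18.375, negative; keep [-0.5, 5]
x = 2.25 gives h = -19.921875, negative; keep [2.25, 5]
x = 3.625 gives h = 26.806641, positive; keep [2.25, 3.625]
x = 2.9375 gives h = -2.1409, negative; keep [2.9375, 3.625]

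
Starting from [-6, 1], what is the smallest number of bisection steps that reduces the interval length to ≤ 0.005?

11

Width after n steps is 7/2^n. Need 2^n ≥ 7/0.005 = 1400.
2^10 = 1024 < 1400 ≤ 2^11 = 2048, so n = 11.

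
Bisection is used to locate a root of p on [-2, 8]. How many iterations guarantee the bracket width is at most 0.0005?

Width after n steps is 10/2^n. Need 2^n ≥ 10/0.0005 = 20000.
2^14 = 16384 < 20000 ≤ 2^15 = 32768, so n = 15.

15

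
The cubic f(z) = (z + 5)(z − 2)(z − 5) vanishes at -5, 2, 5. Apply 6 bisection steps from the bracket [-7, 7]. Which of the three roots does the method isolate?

z = 0 gives f = 50, positive; keep [-7, 0]
z = -3.5 gives f = 70.125, positive; keep [-7, -3.5]
z = -5.25 gives f = -18.578125, negative; keep [-5.25, -3.5]
z = -4.375 gives f = 37.3535, positive; keep [-5.25, -4.375]
z = -4.8125 gives f = 12.5339, positive; keep [-5.25, -4.8125]
z = -5.03125 gives f = -2.2041, negative; keep [-5.03125, -4.8125]

-5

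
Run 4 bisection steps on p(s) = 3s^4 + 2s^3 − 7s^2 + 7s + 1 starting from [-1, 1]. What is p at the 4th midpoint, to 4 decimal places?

0.0125

midpoint 0: p = 1 > 0 → [-1, 0]
midpoint -0.5: p = -4.3125 < 0 → [-0.5, 0]
midpoint -0.25: p = -1.207031 < 0 → [-0.25, 0]
midpoint -0.125: p = 0.0125 > 0 → [-0.25, -0.125]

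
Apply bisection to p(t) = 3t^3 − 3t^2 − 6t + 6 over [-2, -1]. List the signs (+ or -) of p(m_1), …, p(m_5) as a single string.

-++-+

t = -1.5 gives p = -1.875, negative; keep [-1.5, -1]
t = -1.25 gives p = 2.953125, positive; keep [-1.5, -1.25]
t = -1.375 gives p = 0.779297, positive; keep [-1.5, -1.375]
t = -1.4375 gives p = -0.4856, negative; keep [-1.4375, -1.375]
t = -1.40625 gives p = 0.1621, positive; keep [-1.4375, -1.40625]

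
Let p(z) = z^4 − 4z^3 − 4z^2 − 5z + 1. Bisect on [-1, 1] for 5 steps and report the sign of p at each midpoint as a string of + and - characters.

+--+-

midpoint 0: p = 1 > 0 → [0, 1]
midpoint 0.5: p = -2.9375 < 0 → [0, 0.5]
midpoint 0.25: p = -0.558594 < 0 → [0, 0.25]
midpoint 0.125: p = 0.3049 > 0 → [0.125, 0.25]
midpoint 0.1875: p = -0.1033 < 0 → [0.125, 0.1875]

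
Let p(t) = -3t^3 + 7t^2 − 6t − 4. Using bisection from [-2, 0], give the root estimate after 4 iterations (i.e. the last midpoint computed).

midpoint -1: p = 12 > 0 → [-1, 0]
midpoint -0.5: p = 1.125 > 0 → [-0.5, 0]
midpoint -0.25: p = -2.015625 < 0 → [-0.5, -0.25]
midpoint -0.375: p = -0.6074 < 0 → [-0.5, -0.375]

-0.375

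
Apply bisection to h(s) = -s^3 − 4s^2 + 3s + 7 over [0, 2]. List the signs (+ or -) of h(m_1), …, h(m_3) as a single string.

m = 1, h(m) = 5 (+); new bracket [1, 2]
m = 1.5, h(m) = -0.875 (−); new bracket [1, 1.5]
m = 1.25, h(m) = 2.546875 (+); new bracket [1.25, 1.5]

+-+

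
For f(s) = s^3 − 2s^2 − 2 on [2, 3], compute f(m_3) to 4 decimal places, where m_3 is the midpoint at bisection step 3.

0.1152

f(2.5) = 1.125 > 0, so the root lies in [2, 2.5]
f(2.25) = -0.734375 < 0, so the root lies in [2.25, 2.5]
f(2.375) = 0.115234 > 0, so the root lies in [2.25, 2.375]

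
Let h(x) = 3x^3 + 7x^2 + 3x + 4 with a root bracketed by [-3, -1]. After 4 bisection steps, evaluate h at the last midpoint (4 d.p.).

0.4473

h(-2) = 2 > 0, so the root lies in [-3, -2]
h(-2.5) = -6.625 < 0, so the root lies in [-2.5, -2]
h(-2.25) = -1.484375 < 0, so the root lies in [-2.25, -2]
h(-2.125) = 0.4473 > 0, so the root lies in [-2.25, -2.125]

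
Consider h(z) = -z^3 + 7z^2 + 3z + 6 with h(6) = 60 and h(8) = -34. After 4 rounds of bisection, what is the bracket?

m = 7, h(m) = 27 (+); new bracket [7, 8]
m = 7.5, h(m) = 0.375 (+); new bracket [7.5, 8]
m = 7.75, h(m) = -15.796875 (−); new bracket [7.5, 7.75]
m = 7.625, h(m) = -7.4629 (−); new bracket [7.5, 7.625]

[7.5, 7.625]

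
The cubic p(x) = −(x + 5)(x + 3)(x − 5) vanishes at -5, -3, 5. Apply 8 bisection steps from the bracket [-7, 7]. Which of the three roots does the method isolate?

midpoint 0: p = 75 > 0 → [0, 7]
midpoint 3.5: p = 82.875 > 0 → [3.5, 7]
midpoint 5.25: p = -21.140625 < 0 → [3.5, 5.25]
midpoint 4.375: p = 43.2129 > 0 → [4.375, 5.25]
midpoint 4.8125: p = 14.3738 > 0 → [4.8125, 5.25]
midpoint 5.03125: p = -2.5176 < 0 → [4.8125, 5.03125]
midpoint 4.921875: p = 6.1406 > 0 → [4.921875, 5.03125]
midpoint 4.9765625: p = 1.8651 > 0 → [4.9765625, 5.03125]

5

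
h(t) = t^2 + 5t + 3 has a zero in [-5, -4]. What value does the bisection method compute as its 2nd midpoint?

midpoint -4.5: h = 0.75 > 0 → [-4.5, -4]
midpoint -4.25: h = -0.1875 < 0 → [-4.5, -4.25]

-4.25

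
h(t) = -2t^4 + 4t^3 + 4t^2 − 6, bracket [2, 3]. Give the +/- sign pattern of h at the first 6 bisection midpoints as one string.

h(2.5) = 3.375 > 0, so the root lies in [2.5, 3]
h(2.75) = -6.945312 < 0, so the root lies in [2.5, 2.75]
h(2.625) = -1.047363 < 0, so the root lies in [2.5, 2.625]
h(2.5625) = 1.3359 > 0, so the root lies in [2.5625, 2.625]
h(2.59375) = 0.1888 > 0, so the root lies in [2.59375, 2.625]
h(2.609375) = -0.4179 < 0, so the root lies in [2.59375, 2.609375]

+--++-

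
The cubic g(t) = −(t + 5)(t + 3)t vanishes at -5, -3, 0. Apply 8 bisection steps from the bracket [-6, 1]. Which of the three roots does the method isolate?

g(-2.5) = 3.125 > 0, so the root lies in [-2.5, 1]
g(-0.75) = 7.171875 > 0, so the root lies in [-0.75, 1]
g(0.125) = -2.001953 < 0, so the root lies in [-0.75, 0.125]
g(-0.3125) = 3.9368 > 0, so the root lies in [-0.3125, 0.125]
g(-0.09375) = 1.3368 > 0, so the root lies in [-0.09375, 0.125]
g(0.015625) = -0.2363 < 0, so the root lies in [-0.09375, 0.015625]
g(-0.0390625) = 0.5738 > 0, so the root lies in [-0.0390625, 0.015625]
g(-0.01171875) = 0.1747 > 0, so the root lies in [-0.01171875, 0.015625]

0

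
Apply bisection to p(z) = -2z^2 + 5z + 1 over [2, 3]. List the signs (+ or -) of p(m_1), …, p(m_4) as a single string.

midpoint 2.5: p = 1 > 0 → [2.5, 3]
midpoint 2.75: p = -0.375 < 0 → [2.5, 2.75]
midpoint 2.625: p = 0.34375 > 0 → [2.625, 2.75]
midpoint 2.6875: p = -0.0078 < 0 → [2.625, 2.6875]

+-+-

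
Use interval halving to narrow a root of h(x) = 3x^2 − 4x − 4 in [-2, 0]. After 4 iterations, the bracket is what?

m = -1, h(m) = 3 (+); new bracket [-1, 0]
m = -0.5, h(m) = -1.25 (−); new bracket [-1, -0.5]
m = -0.75, h(m) = 0.6875 (+); new bracket [-0.75, -0.5]
m = -0.625, h(m) = -0.3281 (−); new bracket [-0.75, -0.625]

[-0.75, -0.625]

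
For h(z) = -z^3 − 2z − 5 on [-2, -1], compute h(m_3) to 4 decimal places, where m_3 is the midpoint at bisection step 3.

m = -1.5, h(m) = 1.375 (+); new bracket [-1.5, -1]
m = -1.25, h(m) = -0.546875 (−); new bracket [-1.5, -1.25]
m = -1.375, h(m) = 0.349609 (+); new bracket [-1.375, -1.25]

0.3496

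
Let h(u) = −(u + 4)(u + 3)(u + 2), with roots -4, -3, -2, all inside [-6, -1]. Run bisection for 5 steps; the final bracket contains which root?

-4

h(-3.5) = -0.375 < 0, so the root lies in [-6, -3.5]
h(-4.75) = 3.609375 > 0, so the root lies in [-4.75, -3.5]
h(-4.125) = 0.298828 > 0, so the root lies in [-4.125, -3.5]
h(-3.8125) = -0.2761 < 0, so the root lies in [-4.125, -3.8125]
h(-3.96875) = -0.0596 < 0, so the root lies in [-4.125, -3.96875]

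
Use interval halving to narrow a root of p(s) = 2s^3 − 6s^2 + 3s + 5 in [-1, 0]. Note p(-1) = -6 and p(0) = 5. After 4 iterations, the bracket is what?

p(-0.5) = 1.75 > 0, so the root lies in [-1, -0.5]
p(-0.75) = -1.46875 < 0, so the root lies in [-0.75, -0.5]
p(-0.625) = 0.292969 > 0, so the root lies in [-0.75, -0.625]
p(-0.6875) = -0.5483 < 0, so the root lies in [-0.6875, -0.625]

[-0.6875, -0.625]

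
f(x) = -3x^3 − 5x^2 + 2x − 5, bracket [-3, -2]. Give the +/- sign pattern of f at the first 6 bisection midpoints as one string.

+-+++-

midpoint -2.5: f = 5.625 > 0 → [-2.5, -2]
midpoint -2.25: f = -0.640625 < 0 → [-2.5, -2.25]
midpoint -2.375: f = 2.236328 > 0 → [-2.375, -2.25]
midpoint -2.3125: f = 0.7361 > 0 → [-2.3125, -2.25]
midpoint -2.28125: f = 0.0326 > 0 → [-2.28125, -2.25]
midpoint -2.265625: f = -0.3078 < 0 → [-2.28125, -2.265625]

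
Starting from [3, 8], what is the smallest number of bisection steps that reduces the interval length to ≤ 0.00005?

17

Width after n steps is 5/2^n. Need 2^n ≥ 5/0.00005 = 100000.
2^16 = 65536 < 100000 ≤ 2^17 = 131072, so n = 17.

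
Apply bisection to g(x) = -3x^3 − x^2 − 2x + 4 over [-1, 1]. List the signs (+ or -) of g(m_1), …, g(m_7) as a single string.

+++-+--

midpoint 0: g = 4 > 0 → [0, 1]
midpoint 0.5: g = 2.375 > 0 → [0.5, 1]
midpoint 0.75: g = 0.671875 > 0 → [0.75, 1]
midpoint 0.875: g = -0.5254 < 0 → [0.75, 0.875]
midpoint 0.8125: g = 0.1057 > 0 → [0.8125, 0.875]
midpoint 0.84375: g = -0.2014 < 0 → [0.8125, 0.84375]
midpoint 0.828125: g = -0.0458 < 0 → [0.8125, 0.828125]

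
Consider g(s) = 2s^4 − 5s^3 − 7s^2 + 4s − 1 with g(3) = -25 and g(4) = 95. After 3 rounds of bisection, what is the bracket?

[3.25, 3.375]

g(3.5) = 13 > 0, so the root lies in [3, 3.5]
g(3.25) = -10.445312 < 0, so the root lies in [3.25, 3.5]
g(3.375) = 0.041504 > 0, so the root lies in [3.25, 3.375]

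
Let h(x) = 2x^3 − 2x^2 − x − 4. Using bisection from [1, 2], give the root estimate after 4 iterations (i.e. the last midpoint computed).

h(1.5) = -3.25 < 0, so the root lies in [1.5, 2]
h(1.75) = -1.15625 < 0, so the root lies in [1.75, 2]
h(1.875) = 0.277344 > 0, so the root lies in [1.75, 1.875]
h(1.8125) = -0.4741 < 0, so the root lies in [1.8125, 1.875]

1.8125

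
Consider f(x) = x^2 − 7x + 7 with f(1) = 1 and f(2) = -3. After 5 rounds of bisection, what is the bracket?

midpoint 1.5: f = -1.25 < 0 → [1, 1.5]
midpoint 1.25: f = -0.1875 < 0 → [1, 1.25]
midpoint 1.125: f = 0.390625 > 0 → [1.125, 1.25]
midpoint 1.1875: f = 0.0977 > 0 → [1.1875, 1.25]
midpoint 1.21875: f = -0.0459 < 0 → [1.1875, 1.21875]

[1.1875, 1.21875]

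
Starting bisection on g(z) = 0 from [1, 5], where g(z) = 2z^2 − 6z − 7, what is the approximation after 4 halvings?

m = 3, g(m) = -7 (−); new bracket [3, 5]
m = 4, g(m) = 1 (+); new bracket [3, 4]
m = 3.5, g(m) = -3.5 (−); new bracket [3.5, 4]
m = 3.75, g(m) = -1.375 (−); new bracket [3.75, 4]

3.75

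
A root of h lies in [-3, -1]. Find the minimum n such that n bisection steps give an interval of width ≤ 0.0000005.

22

Width after n steps is 2/2^n. Need 2^n ≥ 2/0.0000005 = 4000000.
2^21 = 2097152 < 4000000 ≤ 2^22 = 4194304, so n = 22.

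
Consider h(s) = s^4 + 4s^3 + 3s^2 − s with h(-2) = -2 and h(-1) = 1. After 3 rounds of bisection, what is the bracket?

[-1.5, -1.375]

midpoint -1.5: h = -0.1875 < 0 → [-1.5, -1]
midpoint -1.25: h = 0.566406 > 0 → [-1.5, -1.25]
midpoint -1.375: h = 0.2229 > 0 → [-1.5, -1.375]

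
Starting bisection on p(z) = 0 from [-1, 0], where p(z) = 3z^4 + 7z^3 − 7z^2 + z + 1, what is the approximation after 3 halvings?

-0.375

p(-0.5) = -1.9375 < 0, so the root lies in [-0.5, 0]
p(-0.25) = 0.214844 > 0, so the root lies in [-0.5, -0.25]
p(-0.375) = -0.669189 < 0, so the root lies in [-0.375, -0.25]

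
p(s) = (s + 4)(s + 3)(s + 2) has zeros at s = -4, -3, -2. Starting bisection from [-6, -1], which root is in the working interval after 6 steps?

s = -3.5 gives p = 0.375, positive; keep [-6, -3.5]
s = -4.75 gives p = -3.609375, negative; keep [-4.75, -3.5]
s = -4.125 gives p = -0.298828, negative; keep [-4.125, -3.5]
s = -3.8125 gives p = 0.2761, positive; keep [-4.125, -3.8125]
s = -3.96875 gives p = 0.0596, positive; keep [-4.125, -3.96875]
s = -4.046875 gives p = -0.1004, negative; keep [-4.046875, -3.96875]

-4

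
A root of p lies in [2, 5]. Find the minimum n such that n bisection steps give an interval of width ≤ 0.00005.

16

Width after n steps is 3/2^n. Need 2^n ≥ 3/0.00005 = 60000.
2^15 = 32768 < 60000 ≤ 2^16 = 65536, so n = 16.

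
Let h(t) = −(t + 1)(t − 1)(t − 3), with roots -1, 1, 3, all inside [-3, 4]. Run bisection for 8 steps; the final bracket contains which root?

-1

t = 0.5 gives h = -1.875, negative; keep [-3, 0.5]
t = -1.25 gives h = 2.390625, positive; keep [-1.25, 0.5]
t = -0.375 gives h = -2.900391, negative; keep [-1.25, -0.375]
t = -0.8125 gives h = -1.2957, negative; keep [-1.25, -0.8125]
t = -1.03125 gives h = 0.2559, positive; keep [-1.03125, -0.8125]
t = -0.921875 gives h = -0.5889, negative; keep [-1.03125, -0.921875]
t = -0.9765625 gives h = -0.1842, negative; keep [-1.03125, -0.9765625]
t = -1.00390625 gives h = 0.0313, positive; keep [-1.00390625, -0.9765625]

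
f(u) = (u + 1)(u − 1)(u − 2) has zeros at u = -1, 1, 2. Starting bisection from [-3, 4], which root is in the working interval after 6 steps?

-1

f(0.5) = 1.125 > 0, so the root lies in [-3, 0.5]
f(-1.25) = -1.828125 < 0, so the root lies in [-1.25, 0.5]
f(-0.375) = 2.041016 > 0, so the root lies in [-1.25, -0.375]
f(-0.8125) = 0.9558 > 0, so the root lies in [-1.25, -0.8125]
f(-1.03125) = -0.1924 < 0, so the root lies in [-1.03125, -0.8125]
f(-0.921875) = 0.4387 > 0, so the root lies in [-1.03125, -0.921875]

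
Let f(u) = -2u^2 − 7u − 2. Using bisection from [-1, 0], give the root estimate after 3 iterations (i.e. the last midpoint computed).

-0.375

midpoint -0.5: f = 1 > 0 → [-0.5, 0]
midpoint -0.25: f = -0.375 < 0 → [-0.5, -0.25]
midpoint -0.375: f = 0.34375 > 0 → [-0.375, -0.25]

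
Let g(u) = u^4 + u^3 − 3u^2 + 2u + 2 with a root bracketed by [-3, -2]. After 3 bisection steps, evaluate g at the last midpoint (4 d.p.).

u = -2.5 gives g = 1.6875, positive; keep [-2.5, -2]
u = -2.25 gives g = -3.449219, negative; keep [-2.5, -2.25]
u = -2.375 gives g = -1.251709, negative; keep [-2.5, -2.375]

-1.2517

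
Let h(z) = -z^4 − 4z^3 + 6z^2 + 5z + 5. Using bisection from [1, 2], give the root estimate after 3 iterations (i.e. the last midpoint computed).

m = 1.5, h(m) = 7.4375 (+); new bracket [1.5, 2]
m = 1.75, h(m) = 1.308594 (+); new bracket [1.75, 2]
m = 1.875, h(m) = -3.258057 (−); new bracket [1.75, 1.875]

1.875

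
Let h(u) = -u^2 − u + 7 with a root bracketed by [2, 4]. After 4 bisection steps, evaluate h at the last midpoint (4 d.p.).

0.3594

h(3) = -5 < 0, so the root lies in [2, 3]
h(2.5) = -1.75 < 0, so the root lies in [2, 2.5]
h(2.25) = -0.3125 < 0, so the root lies in [2, 2.25]
h(2.125) = 0.3594 > 0, so the root lies in [2.125, 2.25]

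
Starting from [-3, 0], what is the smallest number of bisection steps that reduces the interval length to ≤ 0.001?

12

Width after n steps is 3/2^n. Need 2^n ≥ 3/0.001 = 3000.
2^11 = 2048 < 3000 ≤ 2^12 = 4096, so n = 12.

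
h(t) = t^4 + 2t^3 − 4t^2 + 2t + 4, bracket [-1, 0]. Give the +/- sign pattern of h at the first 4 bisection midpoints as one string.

+-++

midpoint -0.5: h = 1.8125 > 0 → [-1, -0.5]
midpoint -0.75: h = -0.277344 < 0 → [-0.75, -0.5]
midpoint -0.625: h = 0.851807 > 0 → [-0.75, -0.625]
midpoint -0.6875: h = 0.3079 > 0 → [-0.75, -0.6875]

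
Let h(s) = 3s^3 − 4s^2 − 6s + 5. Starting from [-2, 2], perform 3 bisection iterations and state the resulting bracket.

[-1.5, -1]

h(0) = 5 > 0, so the root lies in [-2, 0]
h(-1) = 4 > 0, so the root lies in [-2, -1]
h(-1.5) = -5.125 < 0, so the root lies in [-1.5, -1]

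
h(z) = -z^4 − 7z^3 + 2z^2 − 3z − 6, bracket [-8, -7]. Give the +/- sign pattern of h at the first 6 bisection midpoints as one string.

-+-+--

h(-7.5) = -81.9375 < 0, so the root lies in [-7.5, -7]
h(-7.25) = 25.605469 > 0, so the root lies in [-7.5, -7.25]
h(-7.375) = -25.517822 < 0, so the root lies in [-7.375, -7.25]
h(-7.3125) = 0.6894 > 0, so the root lies in [-7.375, -7.3125]
h(-7.34375) = -12.2507 < 0, so the root lies in [-7.34375, -7.3125]
h(-7.328125) = -5.7401 < 0, so the root lies in [-7.328125, -7.3125]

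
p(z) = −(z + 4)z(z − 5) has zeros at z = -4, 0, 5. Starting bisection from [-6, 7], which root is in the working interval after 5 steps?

p(0.5) = 10.125 > 0, so the root lies in [0.5, 7]
p(3.75) = 36.328125 > 0, so the root lies in [3.75, 7]
p(5.375) = -18.896484 < 0, so the root lies in [3.75, 5.375]
p(4.5625) = 17.0916 > 0, so the root lies in [4.5625, 5.375]
p(4.96875) = 1.3926 > 0, so the root lies in [4.96875, 5.375]

5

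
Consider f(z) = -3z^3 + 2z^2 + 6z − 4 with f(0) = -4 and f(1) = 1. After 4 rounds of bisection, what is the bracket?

midpoint 0.5: f = -0.875 < 0 → [0.5, 1]
midpoint 0.75: f = 0.359375 > 0 → [0.5, 0.75]
midpoint 0.625: f = -0.201172 < 0 → [0.625, 0.75]
midpoint 0.6875: f = 0.0955 > 0 → [0.625, 0.6875]

[0.625, 0.6875]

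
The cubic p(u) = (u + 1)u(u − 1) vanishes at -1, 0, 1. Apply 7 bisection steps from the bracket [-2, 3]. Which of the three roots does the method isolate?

m = 0.5, p(m) = -0.375 (−); new bracket [0.5, 3]
m = 1.75, p(m) = 3.609375 (+); new bracket [0.5, 1.75]
m = 1.125, p(m) = 0.298828 (+); new bracket [0.5, 1.125]
m = 0.8125, p(m) = -0.2761 (−); new bracket [0.8125, 1.125]
m = 0.96875, p(m) = -0.0596 (−); new bracket [0.96875, 1.125]
m = 1.046875, p(m) = 0.1004 (+); new bracket [0.96875, 1.046875]
m = 1.0078125, p(m) = 0.0158 (+); new bracket [0.96875, 1.0078125]

1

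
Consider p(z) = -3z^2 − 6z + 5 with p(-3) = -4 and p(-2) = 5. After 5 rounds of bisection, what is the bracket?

z = -2.5 gives p = 1.25, positive; keep [-3, -2.5]
z = -2.75 gives p = -1.1875, negative; keep [-2.75, -2.5]
z = -2.625 gives p = 0.078125, positive; keep [-2.75, -2.625]
z = -2.6875 gives p = -0.543, negative; keep [-2.6875, -2.625]
z = -2.65625 gives p = -0.2295, negative; keep [-2.65625, -2.625]

[-2.65625, -2.625]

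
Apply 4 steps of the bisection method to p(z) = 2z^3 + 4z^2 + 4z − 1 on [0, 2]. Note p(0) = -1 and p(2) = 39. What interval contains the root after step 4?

[0.125, 0.25]

p(1) = 9 > 0, so the root lies in [0, 1]
p(0.5) = 2.25 > 0, so the root lies in [0, 0.5]
p(0.25) = 0.28125 > 0, so the root lies in [0, 0.25]
p(0.125) = -0.4336 < 0, so the root lies in [0.125, 0.25]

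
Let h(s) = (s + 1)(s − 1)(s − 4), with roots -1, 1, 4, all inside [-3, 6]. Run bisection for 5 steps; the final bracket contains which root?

h(1.5) = -3.125 < 0, so the root lies in [1.5, 6]
h(3.75) = -3.265625 < 0, so the root lies in [3.75, 6]
h(4.875) = 19.919922 > 0, so the root lies in [3.75, 4.875]
h(4.3125) = 5.4993 > 0, so the root lies in [3.75, 4.3125]
h(4.03125) = 0.4766 > 0, so the root lies in [3.75, 4.03125]

4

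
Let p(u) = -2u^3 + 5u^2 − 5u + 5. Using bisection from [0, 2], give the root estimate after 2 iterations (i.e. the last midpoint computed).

u = 1 gives p = 3, positive; keep [1, 2]
u = 1.5 gives p = 2, positive; keep [1.5, 2]

1.5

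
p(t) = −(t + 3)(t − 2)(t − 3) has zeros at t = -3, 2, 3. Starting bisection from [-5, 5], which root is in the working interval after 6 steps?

midpoint 0: p = -18 < 0 → [-5, 0]
midpoint -2.5: p = -12.375 < 0 → [-5, -2.5]
midpoint -3.75: p = 29.109375 > 0 → [-3.75, -2.5]
midpoint -3.125: p = 3.9238 > 0 → [-3.125, -2.5]
midpoint -2.8125: p = -5.2449 < 0 → [-3.125, -2.8125]
midpoint -2.96875: p = -0.9268 < 0 → [-3.125, -2.96875]

-3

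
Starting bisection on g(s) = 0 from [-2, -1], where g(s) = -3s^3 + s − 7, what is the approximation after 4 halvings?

-1.4375

midpoint -1.5: g = 1.625 > 0 → [-1.5, -1]
midpoint -1.25: g = -2.390625 < 0 → [-1.5, -1.25]
midpoint -1.375: g = -0.576172 < 0 → [-1.5, -1.375]
midpoint -1.4375: g = 0.4739 > 0 → [-1.4375, -1.375]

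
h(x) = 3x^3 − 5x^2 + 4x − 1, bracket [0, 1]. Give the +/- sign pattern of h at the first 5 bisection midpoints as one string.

midpoint 0.5: h = 0.125 > 0 → [0, 0.5]
midpoint 0.25: h = -0.265625 < 0 → [0.25, 0.5]
midpoint 0.375: h = -0.044922 < 0 → [0.375, 0.5]
midpoint 0.4375: h = 0.0442 > 0 → [0.375, 0.4375]
midpoint 0.40625: h = 0.0009 > 0 → [0.375, 0.40625]

+--++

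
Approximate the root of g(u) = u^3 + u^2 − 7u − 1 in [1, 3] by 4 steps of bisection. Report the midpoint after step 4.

2.375

u = 2 gives g = -3, negative; keep [2, 3]
u = 2.5 gives g = 3.375, positive; keep [2, 2.5]
u = 2.25 gives g = -0.296875, negative; keep [2.25, 2.5]
u = 2.375 gives g = 1.4121, positive; keep [2.25, 2.375]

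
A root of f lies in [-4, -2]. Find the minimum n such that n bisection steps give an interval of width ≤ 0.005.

Width after n steps is 2/2^n. Need 2^n ≥ 2/0.005 = 400.
2^8 = 256 < 400 ≤ 2^9 = 512, so n = 9.

9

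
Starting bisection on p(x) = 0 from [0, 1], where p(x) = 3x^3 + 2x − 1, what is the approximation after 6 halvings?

0.390625

p(0.5) = 0.375 > 0, so the root lies in [0, 0.5]
p(0.25) = -0.453125 < 0, so the root lies in [0.25, 0.5]
p(0.375) = -0.091797 < 0, so the root lies in [0.375, 0.5]
p(0.4375) = 0.1262 > 0, so the root lies in [0.375, 0.4375]
p(0.40625) = 0.0136 > 0, so the root lies in [0.375, 0.40625]
p(0.390625) = -0.0399 < 0, so the root lies in [0.390625, 0.40625]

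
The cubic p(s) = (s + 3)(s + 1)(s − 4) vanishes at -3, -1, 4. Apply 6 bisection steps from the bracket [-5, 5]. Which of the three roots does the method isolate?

s = 0 gives p = -12, negative; keep [0, 5]
s = 2.5 gives p = -28.875, negative; keep [2.5, 5]
s = 3.75 gives p = -8.015625, negative; keep [3.75, 5]
s = 4.375 gives p = 14.8652, positive; keep [3.75, 4.375]
s = 4.0625 gives p = 2.2346, positive; keep [3.75, 4.0625]
s = 3.90625 gives p = -3.1766, negative; keep [3.90625, 4.0625]

4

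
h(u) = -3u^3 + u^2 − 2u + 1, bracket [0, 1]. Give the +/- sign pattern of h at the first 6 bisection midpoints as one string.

-+++-+

m = 0.5, h(m) = -0.125 (−); new bracket [0, 0.5]
m = 0.25, h(m) = 0.515625 (+); new bracket [0.25, 0.5]
m = 0.375, h(m) = 0.232422 (+); new bracket [0.375, 0.5]
m = 0.4375, h(m) = 0.0652 (+); new bracket [0.4375, 0.5]
m = 0.46875, h(m) = -0.0268 (−); new bracket [0.4375, 0.46875]
m = 0.453125, h(m) = 0.02 (+); new bracket [0.453125, 0.46875]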